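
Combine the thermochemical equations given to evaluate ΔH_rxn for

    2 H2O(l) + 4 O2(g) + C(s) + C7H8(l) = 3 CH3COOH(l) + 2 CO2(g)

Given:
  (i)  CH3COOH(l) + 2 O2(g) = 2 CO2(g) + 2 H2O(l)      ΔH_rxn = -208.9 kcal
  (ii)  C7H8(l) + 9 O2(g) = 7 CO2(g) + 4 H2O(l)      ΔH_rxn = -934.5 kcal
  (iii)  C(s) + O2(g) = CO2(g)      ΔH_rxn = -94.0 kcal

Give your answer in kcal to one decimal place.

(i) reversed and × 3 (reverse to put CH3COOH(l) on the product side; ×3 to match 3 CH3COOH(l) in the target): (-3)·(-208.9) = +626.7 kcal
(ii) as written (C7H8(l) already on the reactant side): -934.5 kcal
(iii) as written (C(s) already on the reactant side): -94.0 kcal
ΔH_rxn = (-3)·(-208.9) + (1)·(-934.5) + (1)·(-94.0) = -401.8 kcal

ΔH_rxn = -401.8 kcal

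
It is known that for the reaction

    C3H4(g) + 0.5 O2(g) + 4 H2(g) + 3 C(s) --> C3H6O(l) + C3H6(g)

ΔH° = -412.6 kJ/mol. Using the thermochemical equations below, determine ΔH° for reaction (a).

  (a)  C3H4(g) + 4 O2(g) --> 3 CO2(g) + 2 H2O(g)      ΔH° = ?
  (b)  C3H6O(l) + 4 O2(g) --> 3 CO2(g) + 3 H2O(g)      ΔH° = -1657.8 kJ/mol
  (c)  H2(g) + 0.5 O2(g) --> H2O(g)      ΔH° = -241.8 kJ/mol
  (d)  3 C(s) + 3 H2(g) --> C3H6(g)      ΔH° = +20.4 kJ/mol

(a) as written: contributes x
(b) reversed: +1657.8 kJ/mol
(c) as written: -241.8 kJ/mol
(d) as written: +20.4 kJ/mol
-412.6 = (+1657.8) + (-241.8) + (+20.4) + x
x = (-412.6 − (+1436.4)) / (1) = -1849.0 kJ/mol

ΔH° = -1849.0 kJ/mol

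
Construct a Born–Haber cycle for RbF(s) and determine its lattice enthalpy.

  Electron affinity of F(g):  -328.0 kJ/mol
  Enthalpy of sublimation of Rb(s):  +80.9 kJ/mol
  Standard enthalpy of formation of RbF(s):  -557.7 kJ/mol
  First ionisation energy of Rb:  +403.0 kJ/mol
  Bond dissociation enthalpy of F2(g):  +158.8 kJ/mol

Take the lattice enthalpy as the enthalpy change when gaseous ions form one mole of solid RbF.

U = -793.0 kJ/mol

ΔHf° = 1·ΔHsub + 1·(ΣIE) + 1/2·D(F2) + 1·EA + U
-557.7 = 1·(+80.9) + 1·(+403.0) + 1/2·(+158.8) + 1·(-328.0) + U
U = -557.7 − (+235.3) = -793.0 kJ/mol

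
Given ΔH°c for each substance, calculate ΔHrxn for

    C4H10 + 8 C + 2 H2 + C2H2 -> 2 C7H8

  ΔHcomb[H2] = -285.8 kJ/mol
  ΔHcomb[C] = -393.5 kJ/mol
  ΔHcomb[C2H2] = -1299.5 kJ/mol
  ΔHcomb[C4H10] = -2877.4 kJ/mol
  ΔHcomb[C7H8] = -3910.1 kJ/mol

ΔHrxn = -76.3 kJ/mol

Using ΔH = Σ nΔHc°(reactants) − Σ nΔHc°(products):
= [1·(-2877.4) + 8·(-393.5) + 2·(-285.8) + 1·(-1299.5)] − [2·(-3910.1)]
= -76.3 kJ/mol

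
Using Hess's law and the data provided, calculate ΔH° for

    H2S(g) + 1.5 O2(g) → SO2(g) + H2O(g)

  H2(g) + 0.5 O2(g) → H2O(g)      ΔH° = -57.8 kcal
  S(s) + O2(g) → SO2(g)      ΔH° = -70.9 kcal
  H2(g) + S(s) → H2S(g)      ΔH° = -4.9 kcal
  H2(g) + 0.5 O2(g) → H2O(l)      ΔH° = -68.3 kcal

ΔH° = -123.8 kcal

equation 1 as written: -57.8 kcal
equation 2 as written: -70.9 kcal
equation 3 reversed: +4.9 kcal
equation 4: not needed.
Summing the manipulated equations, ΔH° = (1)·(-57.8) + (1)·(-70.9) + (-1)·(-4.9) = -123.8 kcal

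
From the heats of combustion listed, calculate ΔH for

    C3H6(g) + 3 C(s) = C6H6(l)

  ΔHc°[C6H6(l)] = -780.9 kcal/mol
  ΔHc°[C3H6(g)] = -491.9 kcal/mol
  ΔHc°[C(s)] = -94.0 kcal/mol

With combustion enthalpies, reactants minus products:
= [1·(-491.9) + 3·(-94.0)] − [1·(-780.9)]
= 7.0 kcal/mol

ΔH = 7.0 kcal/mol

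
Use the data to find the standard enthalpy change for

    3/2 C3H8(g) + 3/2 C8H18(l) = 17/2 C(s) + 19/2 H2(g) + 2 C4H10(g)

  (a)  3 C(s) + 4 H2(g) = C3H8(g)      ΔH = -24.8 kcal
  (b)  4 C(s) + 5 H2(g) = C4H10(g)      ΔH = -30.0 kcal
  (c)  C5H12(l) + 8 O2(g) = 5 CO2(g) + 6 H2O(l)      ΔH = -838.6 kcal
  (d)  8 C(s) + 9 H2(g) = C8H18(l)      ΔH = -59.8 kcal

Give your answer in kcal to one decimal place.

ΔH = 66.9 kcal

(a) reversed and × 3/2 (reverse to put C3H8(g) on the reactant side; scale by 3/2 for the 3/2 C3H8(g)): (-3/2)·(-24.8) = +37.2 kcal
(b) × 2 (×2 to match 2 C4H10(g) in the target): (2)·(-30.0) = -60.0 kcal
(c): not needed (O2(g) appears nowhere else).
(d) reversed and × 3/2 (C8H18(l) must end up as a reactant; scale by 3/2 for the 3/2 C8H18(l)): (-3/2)·(-59.8) = +89.7 kcal
Since enthalpy is a state function, ΔH = (-3/2)·(-24.8) + (2)·(-30.0) + (-3/2)·(-59.8) = 66.9 kcal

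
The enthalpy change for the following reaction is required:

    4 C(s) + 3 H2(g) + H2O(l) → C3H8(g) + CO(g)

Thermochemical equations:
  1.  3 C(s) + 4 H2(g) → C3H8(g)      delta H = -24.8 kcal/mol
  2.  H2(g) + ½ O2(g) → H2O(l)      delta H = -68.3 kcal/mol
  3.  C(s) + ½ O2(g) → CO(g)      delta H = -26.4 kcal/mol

eq. 1 as written: -24.8 kcal/mol
eq. 2 reversed: +68.3 kcal/mol
eq. 3 as written: -26.4 kcal/mol
Combining the equations, delta H = (-24.8) + (+68.3) + (-26.4) = 17.1 kcal/mol

delta H = 17.1 kcal/mol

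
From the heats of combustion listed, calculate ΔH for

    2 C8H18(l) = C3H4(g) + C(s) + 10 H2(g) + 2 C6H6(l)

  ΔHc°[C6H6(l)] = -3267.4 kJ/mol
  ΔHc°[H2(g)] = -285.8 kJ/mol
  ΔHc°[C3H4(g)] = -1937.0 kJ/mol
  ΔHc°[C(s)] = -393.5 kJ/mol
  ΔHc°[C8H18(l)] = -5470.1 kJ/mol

ΔH = 783.1 kJ/mol

With combustion enthalpies, reactants minus products:
= [2·(-5470.1)] − [1·(-1937.0) + 1·(-393.5) + 10·(-285.8) + 2·(-3267.4)]
= 783.1 kJ/mol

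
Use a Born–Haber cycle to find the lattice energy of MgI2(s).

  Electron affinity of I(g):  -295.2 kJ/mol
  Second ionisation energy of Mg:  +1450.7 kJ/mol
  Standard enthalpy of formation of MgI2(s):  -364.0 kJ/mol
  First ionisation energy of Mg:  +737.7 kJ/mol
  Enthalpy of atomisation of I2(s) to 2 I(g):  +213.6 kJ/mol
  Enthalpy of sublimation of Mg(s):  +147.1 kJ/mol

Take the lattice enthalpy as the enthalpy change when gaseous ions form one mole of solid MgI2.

U = -2322.7 kJ/mol

ΔHf° = 1·ΔHsub + 1·(ΣIE) + 1·D(I2) + 2·EA + U
-364.0 = 1·(+147.1) + 1·(+2188.4) + 1·(+213.6) + 2·(-295.2) + U
U = -364.0 − (+1958.7) = -2322.7 kJ/mol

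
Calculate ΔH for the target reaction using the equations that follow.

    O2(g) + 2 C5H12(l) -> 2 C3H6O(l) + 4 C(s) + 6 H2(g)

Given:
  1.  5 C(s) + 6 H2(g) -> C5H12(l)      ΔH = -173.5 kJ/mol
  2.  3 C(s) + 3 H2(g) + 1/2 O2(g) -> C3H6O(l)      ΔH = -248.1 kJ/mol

eq. 1 reversed and × 2: (-2)·(-173.5) = +347.0 kJ/mol
eq. 2 × 2: (2)·(-248.1) = -496.2 kJ/mol
ΔH = (-2)·(-173.5) + (2)·(-248.1) = -149.2 kJ/mol

ΔH = -149.2 kJ/mol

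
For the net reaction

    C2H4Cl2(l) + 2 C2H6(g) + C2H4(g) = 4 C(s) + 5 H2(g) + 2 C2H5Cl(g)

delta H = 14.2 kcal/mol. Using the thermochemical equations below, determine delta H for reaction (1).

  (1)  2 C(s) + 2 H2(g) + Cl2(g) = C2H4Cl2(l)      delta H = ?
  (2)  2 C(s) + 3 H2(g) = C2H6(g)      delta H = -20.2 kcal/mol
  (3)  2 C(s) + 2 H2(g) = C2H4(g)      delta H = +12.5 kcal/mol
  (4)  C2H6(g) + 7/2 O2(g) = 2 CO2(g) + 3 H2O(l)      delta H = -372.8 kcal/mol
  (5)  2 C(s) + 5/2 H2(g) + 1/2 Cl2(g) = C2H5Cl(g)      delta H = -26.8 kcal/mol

(1) reversed (reverse to put C2H4Cl2(l) on the reactant side): contributes −x
(2) reversed and × 2: (-2)·(-20.2) = +40.4 kcal/mol
(3) reversed (reverse to put C2H4(g) on the reactant side): -12.5 kcal/mol
(4): not needed (H2O(l) appears nowhere else).
(5) × 2 (×2 to match 2 C2H5Cl(g) in the target): (2)·(-26.8) = -53.6 kcal/mol
+14.2 = (+40.4) + (-12.5) + (-53.6) − x
x = (+14.2 − (-25.7)) / (-1) = -39.9 kcal/mol

delta H = -39.9 kcal/mol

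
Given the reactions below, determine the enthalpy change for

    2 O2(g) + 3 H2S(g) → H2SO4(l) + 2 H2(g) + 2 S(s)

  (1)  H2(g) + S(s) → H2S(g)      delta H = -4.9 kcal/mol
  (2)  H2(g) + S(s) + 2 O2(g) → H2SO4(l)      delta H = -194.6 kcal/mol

(1) reversed and × 3: (-3)·(-4.9) = +14.7 kcal/mol
(2) as written: -194.6 kcal/mol
By Hess's law, delta H = (+14.7) + (-194.6) = -179.9 kcal/mol

delta H = -179.9 kcal/mol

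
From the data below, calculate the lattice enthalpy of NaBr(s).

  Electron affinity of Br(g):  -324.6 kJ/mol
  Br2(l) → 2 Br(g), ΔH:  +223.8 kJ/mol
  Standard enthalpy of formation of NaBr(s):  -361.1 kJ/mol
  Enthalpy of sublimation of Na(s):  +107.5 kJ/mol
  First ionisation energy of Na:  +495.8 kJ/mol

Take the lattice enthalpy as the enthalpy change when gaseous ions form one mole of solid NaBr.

U = -751.7 kJ/mol

ΔHf° = 1·ΔHsub + 1·(ΣIE) + 1/2·D(Br2) + 1·EA + U
-361.1 = 1·(+107.5) + 1·(+495.8) + 1/2·(+223.8) + 1·(-324.6) + U
U = -361.1 − (+390.6) = -751.7 kJ/mol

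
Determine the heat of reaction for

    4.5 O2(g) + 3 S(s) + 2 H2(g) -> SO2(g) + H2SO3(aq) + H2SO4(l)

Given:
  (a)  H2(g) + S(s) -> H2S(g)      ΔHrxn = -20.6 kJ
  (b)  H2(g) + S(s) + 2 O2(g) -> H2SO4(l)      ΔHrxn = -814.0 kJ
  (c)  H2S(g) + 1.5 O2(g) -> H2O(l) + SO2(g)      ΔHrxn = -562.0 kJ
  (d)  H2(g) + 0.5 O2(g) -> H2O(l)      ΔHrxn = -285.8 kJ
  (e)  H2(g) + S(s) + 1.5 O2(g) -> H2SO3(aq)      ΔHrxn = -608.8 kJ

(a) as written: -20.6 kJ
(b) as written (H2SO4(l) already on the product side): -814.0 kJ
(c) as written (SO2(g) already on the product side): -562.0 kJ
(d) reversed: +285.8 kJ
(e) as written (H2SO3(aq) already on the product side): -608.8 kJ
ΔHrxn = (1)·(-20.6) + (1)·(-814.0) + (1)·(-562.0) + (-1)·(-285.8) + (1)·(-608.8) = -1719.6 kJ

ΔHrxn = -1719.6 kJ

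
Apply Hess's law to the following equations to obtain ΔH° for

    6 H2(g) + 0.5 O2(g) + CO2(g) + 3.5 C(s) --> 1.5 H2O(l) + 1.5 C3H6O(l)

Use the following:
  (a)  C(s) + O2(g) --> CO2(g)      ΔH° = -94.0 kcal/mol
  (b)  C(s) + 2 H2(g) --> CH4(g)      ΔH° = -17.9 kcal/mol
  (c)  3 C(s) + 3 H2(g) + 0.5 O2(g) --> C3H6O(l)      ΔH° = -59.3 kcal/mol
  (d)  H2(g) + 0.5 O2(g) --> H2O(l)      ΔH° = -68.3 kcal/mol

ΔH° = -97.4 kcal/mol

(a) reversed (CO2(g) must end up as a reactant): +94.0 kcal/mol
(b): not needed (CH4(g) appears nowhere else).
(c) × 3/2 (scale by 3/2 for the 3/2 C3H6O(l)): (3/2)·(-59.3) = -88.95 kcal/mol
(d) × 3/2 (×3/2 to match 3/2 H2O(l) in the target): (3/2)·(-68.3) = -102.45 kcal/mol
ΔH° = (-1)·(-94.0) + (3/2)·(-59.3) + (3/2)·(-68.3) = -97.4 kcal/mol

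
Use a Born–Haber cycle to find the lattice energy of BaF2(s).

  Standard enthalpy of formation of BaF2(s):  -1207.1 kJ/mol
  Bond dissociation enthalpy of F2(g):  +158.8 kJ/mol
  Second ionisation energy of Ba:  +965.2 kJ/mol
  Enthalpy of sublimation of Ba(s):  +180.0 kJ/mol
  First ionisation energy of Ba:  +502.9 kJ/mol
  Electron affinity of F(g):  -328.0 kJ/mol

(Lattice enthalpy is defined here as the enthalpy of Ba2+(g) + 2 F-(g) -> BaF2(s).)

ΔHf° = 1·ΔHsub + 1·(ΣIE) + 1·D(F2) + 2·EA + U
-1207.1 = 1·(+180.0) + 1·(+1468.1) + 1·(+158.8) + 2·(-328.0) + U
U = -1207.1 − (+1150.9) = -2358.0 kJ/mol

U = -2358.0 kJ/mol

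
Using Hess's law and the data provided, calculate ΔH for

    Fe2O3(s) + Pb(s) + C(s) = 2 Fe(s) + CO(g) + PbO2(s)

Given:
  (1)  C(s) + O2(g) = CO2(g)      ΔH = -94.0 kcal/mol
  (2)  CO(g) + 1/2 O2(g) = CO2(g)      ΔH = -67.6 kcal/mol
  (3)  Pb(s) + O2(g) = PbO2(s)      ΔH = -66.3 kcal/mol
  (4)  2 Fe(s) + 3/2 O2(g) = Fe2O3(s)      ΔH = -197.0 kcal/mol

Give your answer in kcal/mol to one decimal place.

(1) as written (C(s) already on the reactant side): -94.0 kcal/mol
(2) reversed (CO(g) must end up as a product): +67.6 kcal/mol
(3) as written (PbO2(s) already on the product side): -66.3 kcal/mol
(4) reversed (reverse to put Fe2O3(s) on the reactant side): +197.0 kcal/mol
Summing the manipulated equations, ΔH = (1)·(-94.0) + (-1)·(-67.6) + (1)·(-66.3) + (-1)·(-197.0) = 104.3 kcal/mol

ΔH = 104.3 kcal/mol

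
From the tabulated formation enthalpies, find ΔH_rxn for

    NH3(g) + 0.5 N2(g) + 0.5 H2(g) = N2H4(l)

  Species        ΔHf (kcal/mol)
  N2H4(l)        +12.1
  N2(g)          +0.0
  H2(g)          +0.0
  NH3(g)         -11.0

ΔH_rxn = 23.1 kcal/mol

Products: 1·(+12.1) = +12.1
Reactants: 1·(-11.0) + 1/2·(+0.0) + 1/2·(+0.0) = -11.0
ΔH_rxn = (+12.1) − (-11.0) = 23.1 kcal/mol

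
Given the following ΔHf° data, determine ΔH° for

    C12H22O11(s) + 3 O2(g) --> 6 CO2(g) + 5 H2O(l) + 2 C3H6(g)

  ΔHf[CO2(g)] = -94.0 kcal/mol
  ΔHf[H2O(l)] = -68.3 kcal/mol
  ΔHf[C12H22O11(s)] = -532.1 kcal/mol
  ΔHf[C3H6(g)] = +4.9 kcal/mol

ΔH°rxn = Σ nΔHf°(products) − Σ nΔHf°(reactants).
Products: 6·(-94.0) + 5·(-68.3) + 2·(+4.9) = -895.7
Reactants: 1·(-532.1) + 3·(+0.0) = -532.1
ΔH° = (-895.7) − (-532.1) = -363.6 kcal/mol

ΔH° = -363.6 kcal/mol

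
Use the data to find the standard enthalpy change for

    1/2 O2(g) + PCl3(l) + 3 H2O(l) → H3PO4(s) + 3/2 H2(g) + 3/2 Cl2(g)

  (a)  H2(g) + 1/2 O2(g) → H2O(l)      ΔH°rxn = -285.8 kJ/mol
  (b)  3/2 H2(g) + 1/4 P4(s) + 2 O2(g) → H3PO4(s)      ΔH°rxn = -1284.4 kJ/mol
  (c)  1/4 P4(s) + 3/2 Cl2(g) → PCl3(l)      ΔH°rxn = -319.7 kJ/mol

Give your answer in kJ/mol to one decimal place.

ΔH°rxn = -107.3 kJ/mol

(a) reversed and × 3: (-3)·(-285.8) = +857.4 kJ/mol
(b) as written: -1284.4 kJ/mol
(c) reversed: +319.7 kJ/mol
Since enthalpy is a state function, ΔH°rxn = (-3)·(-285.8) + (1)·(-1284.4) + (-1)·(-319.7) = -107.3 kJ/mol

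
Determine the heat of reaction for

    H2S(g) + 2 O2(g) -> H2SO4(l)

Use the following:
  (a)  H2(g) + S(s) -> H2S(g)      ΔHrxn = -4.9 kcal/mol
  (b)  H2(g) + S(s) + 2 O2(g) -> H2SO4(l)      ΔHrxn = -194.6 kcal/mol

ΔHrxn = -189.7 kcal/mol

(a) reversed: +4.9 kcal/mol
(b) as written: -194.6 kcal/mol
ΔHrxn = (+4.9) + (-194.6) = -189.7 kcal/mol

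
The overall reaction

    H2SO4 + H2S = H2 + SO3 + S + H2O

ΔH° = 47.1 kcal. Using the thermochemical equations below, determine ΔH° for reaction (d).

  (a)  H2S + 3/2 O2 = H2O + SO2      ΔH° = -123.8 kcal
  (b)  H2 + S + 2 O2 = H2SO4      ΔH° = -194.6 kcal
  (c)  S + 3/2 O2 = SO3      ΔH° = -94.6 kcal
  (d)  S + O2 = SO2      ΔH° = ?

(a) as written: -123.8 kcal
(b) reversed: +194.6 kcal
(c) as written: -94.6 kcal
(d) reversed: contributes −x
+47.1 = (-123.8) + (+194.6) + (-94.6) − x
x = (+47.1 − (-23.8)) / (-1) = -70.9 kcal

ΔH° = -70.9 kcal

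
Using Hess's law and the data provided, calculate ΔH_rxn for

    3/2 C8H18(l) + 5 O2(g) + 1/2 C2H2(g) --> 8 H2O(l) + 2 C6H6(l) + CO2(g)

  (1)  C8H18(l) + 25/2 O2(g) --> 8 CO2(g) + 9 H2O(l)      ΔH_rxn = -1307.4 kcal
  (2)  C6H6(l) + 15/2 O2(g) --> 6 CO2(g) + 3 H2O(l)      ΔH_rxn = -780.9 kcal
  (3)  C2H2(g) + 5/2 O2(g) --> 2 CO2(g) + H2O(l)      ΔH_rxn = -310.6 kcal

ΔH_rxn = -554.6 kcal

(1) × 3/2: (3/2)·(-1307.4) = -1961.1 kcal
(2) reversed and × 2: (-2)·(-780.9) = +1561.8 kcal
(3) × 1/2: (1/2)·(-310.6) = -155.3 kcal
ΔH_rxn = (3/2)·(-1307.4) + (-2)·(-780.9) + (1/2)·(-310.6) = -554.6 kcal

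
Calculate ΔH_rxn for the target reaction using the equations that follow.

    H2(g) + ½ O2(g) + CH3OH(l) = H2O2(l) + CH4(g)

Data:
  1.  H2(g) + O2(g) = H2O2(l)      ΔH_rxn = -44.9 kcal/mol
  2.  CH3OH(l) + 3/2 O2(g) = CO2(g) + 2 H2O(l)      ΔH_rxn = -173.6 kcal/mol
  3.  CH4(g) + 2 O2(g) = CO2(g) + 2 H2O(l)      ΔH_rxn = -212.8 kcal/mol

eq. 1 as written: -44.9 kcal/mol
eq. 2 as written: -173.6 kcal/mol
eq. 3 reversed: +212.8 kcal/mol
Since enthalpy is a state function, ΔH_rxn = (1)·(-44.9) + (1)·(-173.6) + (-1)·(-212.8) = -5.7 kcal/mol

ΔH_rxn = -5.7 kcal/mol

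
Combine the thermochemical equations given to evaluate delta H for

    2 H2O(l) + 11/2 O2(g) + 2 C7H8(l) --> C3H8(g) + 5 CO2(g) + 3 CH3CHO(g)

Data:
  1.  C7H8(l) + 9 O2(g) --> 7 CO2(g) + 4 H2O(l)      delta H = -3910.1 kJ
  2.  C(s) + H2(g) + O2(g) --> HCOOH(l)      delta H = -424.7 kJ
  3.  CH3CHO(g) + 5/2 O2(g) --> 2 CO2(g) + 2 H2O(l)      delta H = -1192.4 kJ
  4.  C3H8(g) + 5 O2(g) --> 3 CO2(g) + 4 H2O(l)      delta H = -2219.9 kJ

eq. 1 × 2 (scale by 2 for the 2 C7H8(l)): (2)·(-3910.1) = -7820.2 kJ
eq. 2: not needed (H2(g) appears nowhere else).
eq. 3 reversed and × 3 (CH3CHO(g) must end up as a product; scale by 3 for the 3 CH3CHO(g)): (-3)·(-1192.4) = +3577.2 kJ
eq. 4 reversed (reverse to put C3H8(g) on the product side): +2219.9 kJ
By Hess's law, delta H = (-7820.2) + (+3577.2) + (+2219.9) = -2023.1 kJ

delta H = -2023.1 kJ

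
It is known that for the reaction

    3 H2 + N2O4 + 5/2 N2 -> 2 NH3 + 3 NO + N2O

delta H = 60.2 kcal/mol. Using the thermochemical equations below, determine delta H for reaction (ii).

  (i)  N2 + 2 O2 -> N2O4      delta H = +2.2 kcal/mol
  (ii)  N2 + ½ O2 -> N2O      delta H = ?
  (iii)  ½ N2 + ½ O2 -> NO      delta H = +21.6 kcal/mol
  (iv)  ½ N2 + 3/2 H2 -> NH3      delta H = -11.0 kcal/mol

delta H = 19.6 kcal/mol

(i) reversed (N2O4 must end up as a reactant): -2.2 kcal/mol
(ii) as written (N2O already on the product side): contributes x
(iii) × 3 (scale by 3 for the 3 NO): (3)·(+21.6) = +64.8 kcal/mol
(iv) × 2 (×2 to match 2 NH3 in the target): (2)·(-11.0) = -22.0 kcal/mol
+60.2 = (-2.2) + (+64.8) + (-22.0) + x
x = (+60.2 − (+40.6)) / (1) = 19.6 kcal/mol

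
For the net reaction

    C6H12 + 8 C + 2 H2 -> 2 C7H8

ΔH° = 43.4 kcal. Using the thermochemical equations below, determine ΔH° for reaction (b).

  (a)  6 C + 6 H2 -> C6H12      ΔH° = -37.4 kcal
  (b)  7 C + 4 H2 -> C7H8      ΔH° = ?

ΔH° = 3.0 kcal

(a) reversed (C6H12 must end up as a reactant): +37.4 kcal
(b) × 2 (scale by 2 for the 2 C7H8): contributes 2·x
+43.4 = (+37.4) + 2·x
x = (+43.4 − (+37.4)) / (2) = 3.0 kcal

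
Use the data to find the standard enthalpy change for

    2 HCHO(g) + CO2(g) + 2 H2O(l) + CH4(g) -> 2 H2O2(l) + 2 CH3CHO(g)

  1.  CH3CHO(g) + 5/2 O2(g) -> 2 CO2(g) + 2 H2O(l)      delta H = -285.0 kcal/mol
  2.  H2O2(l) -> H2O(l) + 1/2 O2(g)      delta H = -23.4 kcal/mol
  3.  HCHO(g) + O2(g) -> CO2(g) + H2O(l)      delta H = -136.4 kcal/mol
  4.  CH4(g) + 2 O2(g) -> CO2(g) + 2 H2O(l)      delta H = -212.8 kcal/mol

delta H = 131.2 kcal/mol

eq. 1 reversed and × 2 (reverse to put CH3CHO(g) on the product side; ×2 to match 2 CH3CHO(g) in the target): (-2)·(-285.0) = +570.0 kcal/mol
eq. 2 reversed and × 2 (reverse to put H2O2(l) on the product side; scale by 2 for the 2 H2O2(l)): (-2)·(-23.4) = +46.8 kcal/mol
eq. 3 × 2 (×2 to match 2 HCHO(g) in the target): (2)·(-136.4) = -272.8 kcal/mol
eq. 4 as written (CH4(g) already on the reactant side): -212.8 kcal/mol
Combining the equations, delta H = (-2)·(-285.0) + (-2)·(-23.4) + (2)·(-136.4) + (1)·(-212.8) = 131.2 kcal/mol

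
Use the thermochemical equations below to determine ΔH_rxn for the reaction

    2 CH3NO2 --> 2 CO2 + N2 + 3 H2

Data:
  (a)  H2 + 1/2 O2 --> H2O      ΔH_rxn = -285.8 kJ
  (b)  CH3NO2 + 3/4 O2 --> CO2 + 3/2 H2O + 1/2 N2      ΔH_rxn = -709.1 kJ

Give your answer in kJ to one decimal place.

(a) reversed and × 3: (-3)·(-285.8) = +857.4 kJ
(b) × 2: (2)·(-709.1) = -1418.2 kJ
ΔH_rxn = (-3)·(-285.8) + (2)·(-709.1) = -560.8 kJ

ΔH_rxn = -560.8 kJ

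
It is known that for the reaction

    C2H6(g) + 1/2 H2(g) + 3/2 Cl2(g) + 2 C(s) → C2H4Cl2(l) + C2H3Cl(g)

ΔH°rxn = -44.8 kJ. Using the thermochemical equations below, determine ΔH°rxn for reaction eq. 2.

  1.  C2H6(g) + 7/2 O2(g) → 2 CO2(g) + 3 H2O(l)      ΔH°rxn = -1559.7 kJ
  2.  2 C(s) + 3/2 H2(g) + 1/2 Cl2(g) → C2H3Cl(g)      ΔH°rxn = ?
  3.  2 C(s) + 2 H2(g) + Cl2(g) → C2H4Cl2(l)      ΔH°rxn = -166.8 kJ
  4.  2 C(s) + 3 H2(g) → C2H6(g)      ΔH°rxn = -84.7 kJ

eq. 1: not needed.
eq. 2 as written: contributes x
eq. 3 as written: -166.8 kJ
eq. 4 reversed: +84.7 kJ
-44.8 = (-166.8) + (+84.7) + x
x = (-44.8 − (-82.1)) / (1) = 37.3 kJ

ΔH°rxn = 37.3 kJ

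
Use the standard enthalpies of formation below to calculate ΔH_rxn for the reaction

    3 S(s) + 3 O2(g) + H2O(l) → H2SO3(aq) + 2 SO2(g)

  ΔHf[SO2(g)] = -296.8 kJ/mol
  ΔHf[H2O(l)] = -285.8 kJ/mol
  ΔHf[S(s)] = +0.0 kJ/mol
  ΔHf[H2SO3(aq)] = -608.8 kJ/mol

ΔH_rxn = -916.6 kJ/mol

ΔH°rxn = Σ nΔHf°(products) − Σ nΔHf°(reactants).
Products: 1·(-608.8) + 2·(-296.8) = -1202.4
Reactants: 3·(+0.0) + 3·(+0.0) + 1·(-285.8) = -285.8
ΔH_rxn = (-1202.4) − (-285.8) = -916.6 kJ/mol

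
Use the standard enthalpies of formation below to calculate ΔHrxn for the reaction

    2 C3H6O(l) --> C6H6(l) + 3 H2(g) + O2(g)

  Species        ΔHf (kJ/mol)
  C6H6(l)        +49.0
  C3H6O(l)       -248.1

ΔHrxn = 545.2 kJ/mol

Products: 1·(+49.0) + 3·(+0.0) + 1·(+0.0) = +49.0
Reactants: 2·(-248.1) = -496.2
ΔHrxn = (+49.0) − (-496.2) = 545.2 kJ/mol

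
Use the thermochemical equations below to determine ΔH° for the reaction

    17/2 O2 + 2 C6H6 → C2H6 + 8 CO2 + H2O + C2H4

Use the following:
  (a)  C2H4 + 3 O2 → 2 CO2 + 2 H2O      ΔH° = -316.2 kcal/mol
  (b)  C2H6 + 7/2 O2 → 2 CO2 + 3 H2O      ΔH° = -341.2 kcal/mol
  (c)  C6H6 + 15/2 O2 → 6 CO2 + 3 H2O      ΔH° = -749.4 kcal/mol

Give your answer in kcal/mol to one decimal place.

ΔH° = -841.4 kcal/mol

(a) reversed (reverse to put C2H4 on the product side): +316.2 kcal/mol
(b) reversed (reverse to put C2H6 on the product side): +341.2 kcal/mol
(c) × 2 (scale by 2 for the 2 C6H6): (2)·(-749.4) = -1498.8 kcal/mol
By Hess's law, ΔH° = (+316.2) + (+341.2) + (-1498.8) = -841.4 kcal/mol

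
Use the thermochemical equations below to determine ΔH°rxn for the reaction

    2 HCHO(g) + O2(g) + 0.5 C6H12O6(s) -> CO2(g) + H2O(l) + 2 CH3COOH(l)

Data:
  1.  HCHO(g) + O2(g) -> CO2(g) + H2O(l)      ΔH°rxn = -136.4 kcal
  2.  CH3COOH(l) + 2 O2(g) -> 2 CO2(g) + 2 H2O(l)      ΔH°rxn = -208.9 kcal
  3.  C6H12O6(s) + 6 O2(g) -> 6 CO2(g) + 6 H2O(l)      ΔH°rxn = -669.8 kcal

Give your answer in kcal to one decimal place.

eq. 1 × 2: (2)·(-136.4) = -272.8 kcal
eq. 2 reversed and × 2: (-2)·(-208.9) = +417.8 kcal
eq. 3 × 1/2: (1/2)·(-669.8) = -334.9 kcal
ΔH°rxn = (2)·(-136.4) + (-2)·(-208.9) + (1/2)·(-669.8) = -189.9 kcal

ΔH°rxn = -189.9 kcal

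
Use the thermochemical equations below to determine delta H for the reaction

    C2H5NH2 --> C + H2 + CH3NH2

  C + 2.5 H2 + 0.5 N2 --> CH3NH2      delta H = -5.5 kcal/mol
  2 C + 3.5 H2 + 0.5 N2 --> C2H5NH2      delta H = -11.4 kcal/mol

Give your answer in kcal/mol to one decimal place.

equation 1 as written: -5.5 kcal/mol
equation 2 reversed: +11.4 kcal/mol
delta H = (1)·(-5.5) + (-1)·(-11.4) = 5.9 kcal/mol

delta H = 5.9 kcal/mol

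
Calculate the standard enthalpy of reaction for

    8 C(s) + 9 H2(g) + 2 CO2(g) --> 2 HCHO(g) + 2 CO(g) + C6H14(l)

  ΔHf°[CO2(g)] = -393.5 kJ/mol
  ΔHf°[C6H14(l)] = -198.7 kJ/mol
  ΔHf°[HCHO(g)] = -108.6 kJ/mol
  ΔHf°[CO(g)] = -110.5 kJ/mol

Products: 2·(-108.6) + 2·(-110.5) + 1·(-198.7) = -636.9
Reactants: 8·(+0.0) + 9·(+0.0) + 2·(-393.5) = -787.0
ΔHrxn = (-636.9) − (-787.0) = 150.1 kJ/mol

ΔHrxn = 150.1 kJ/mol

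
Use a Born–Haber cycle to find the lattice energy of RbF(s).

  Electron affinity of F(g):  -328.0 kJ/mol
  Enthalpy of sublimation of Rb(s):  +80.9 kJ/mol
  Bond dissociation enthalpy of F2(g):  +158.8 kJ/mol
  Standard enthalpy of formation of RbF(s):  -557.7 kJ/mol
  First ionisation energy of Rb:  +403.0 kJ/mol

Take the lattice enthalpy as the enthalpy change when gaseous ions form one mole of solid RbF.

U = -793.0 kJ/mol

ΔHf° = 1·ΔHsub + 1·(ΣIE) + 1/2·D(F2) + 1·EA + U
-557.7 = 1·(+80.9) + 1·(+403.0) + 1/2·(+158.8) + 1·(-328.0) + U
U = -557.7 − (+235.3) = -793.0 kJ/mol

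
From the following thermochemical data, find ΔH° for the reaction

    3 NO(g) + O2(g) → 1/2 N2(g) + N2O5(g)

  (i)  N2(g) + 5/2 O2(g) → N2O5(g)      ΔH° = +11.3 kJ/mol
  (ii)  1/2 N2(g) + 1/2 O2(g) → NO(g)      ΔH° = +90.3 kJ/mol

(i) as written: +11.3 kJ/mol
(ii) reversed and × 3: (-3)·(+90.3) = -270.9 kJ/mol
ΔH° = (1)·(+11.3) + (-3)·(+90.3) = -259.6 kJ/mol

ΔH° = -259.6 kJ/mol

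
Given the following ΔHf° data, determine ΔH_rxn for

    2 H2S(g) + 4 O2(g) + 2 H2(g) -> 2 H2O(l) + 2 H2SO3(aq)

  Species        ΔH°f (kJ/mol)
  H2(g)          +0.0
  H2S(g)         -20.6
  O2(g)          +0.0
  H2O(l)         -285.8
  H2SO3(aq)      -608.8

ΔH_rxn = -1748.0 kJ/mol

Products: 2·(-285.8) + 2·(-608.8) = -1789.2
Reactants: 2·(-20.6) + 4·(+0.0) + 2·(+0.0) = -41.2
ΔH_rxn = (-1789.2) − (-41.2) = -1748.0 kJ/mol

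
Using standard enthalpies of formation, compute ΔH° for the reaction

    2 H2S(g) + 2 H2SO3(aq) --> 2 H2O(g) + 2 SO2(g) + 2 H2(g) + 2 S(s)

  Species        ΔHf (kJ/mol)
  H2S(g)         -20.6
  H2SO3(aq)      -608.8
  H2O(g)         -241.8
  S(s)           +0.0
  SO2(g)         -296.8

ΔH°rxn = Σ nΔHf°(products) − Σ nΔHf°(reactants).
Products: 2·(-241.8) + 2·(-296.8) + 2·(+0.0) + 2·(+0.0) = -1077.2
Reactants: 2·(-20.6) + 2·(-608.8) = -1258.8
ΔH° = (-1077.2) − (-1258.8) = 181.6 kJ/mol

ΔH° = 181.6 kJ/mol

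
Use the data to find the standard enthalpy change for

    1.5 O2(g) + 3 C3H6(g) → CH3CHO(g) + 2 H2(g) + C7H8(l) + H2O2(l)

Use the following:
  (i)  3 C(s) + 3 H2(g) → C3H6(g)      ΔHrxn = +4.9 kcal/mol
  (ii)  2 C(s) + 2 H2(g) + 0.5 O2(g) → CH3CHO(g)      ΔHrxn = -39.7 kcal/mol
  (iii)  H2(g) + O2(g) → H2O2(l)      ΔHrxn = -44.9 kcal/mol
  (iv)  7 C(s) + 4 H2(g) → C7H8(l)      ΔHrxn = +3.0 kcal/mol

ΔHrxn = -96.3 kcal/mol

(i) reversed and × 3 (reverse to put C3H6(g) on the reactant side; scale by 3 for the 3 C3H6(g)): (-3)·(+4.9) = -14.7 kcal/mol
(ii) as written (CH3CHO(g) already on the product side): -39.7 kcal/mol
(iii) as written (H2O2(l) already on the product side): -44.9 kcal/mol
(iv) as written (C7H8(l) already on the product side): +3.0 kcal/mol
ΔHrxn = (-14.7) + (-39.7) + (-44.9) + (+3.0) = -96.3 kcal/mol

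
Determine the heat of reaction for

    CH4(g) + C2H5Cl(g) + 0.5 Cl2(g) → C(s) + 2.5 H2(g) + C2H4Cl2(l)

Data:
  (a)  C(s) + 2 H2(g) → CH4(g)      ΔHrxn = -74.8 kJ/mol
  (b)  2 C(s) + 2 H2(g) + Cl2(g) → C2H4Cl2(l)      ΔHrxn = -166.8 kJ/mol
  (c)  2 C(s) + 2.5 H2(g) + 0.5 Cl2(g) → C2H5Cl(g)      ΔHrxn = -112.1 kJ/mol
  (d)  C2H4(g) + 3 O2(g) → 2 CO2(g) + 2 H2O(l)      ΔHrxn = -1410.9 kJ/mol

(a) reversed (reverse to put CH4(g) on the reactant side): +74.8 kJ/mol
(b) as written (C2H4Cl2(l) already on the product side): -166.8 kJ/mol
(c) reversed (reverse to put C2H5Cl(g) on the reactant side): +112.1 kJ/mol
(d): not needed (H2O(l) appears nowhere else).
Summing the manipulated equations, ΔHrxn = (-1)·(-74.8) + (1)·(-166.8) + (-1)·(-112.1) = 20.1 kJ/mol

ΔHrxn = 20.1 kJ/mol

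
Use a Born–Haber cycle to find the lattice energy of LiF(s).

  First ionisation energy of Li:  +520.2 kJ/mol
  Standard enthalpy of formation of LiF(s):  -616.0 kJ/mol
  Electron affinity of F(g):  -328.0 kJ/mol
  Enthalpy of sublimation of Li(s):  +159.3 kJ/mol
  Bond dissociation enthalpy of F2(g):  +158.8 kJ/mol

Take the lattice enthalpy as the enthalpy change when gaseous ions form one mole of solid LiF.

U = -1046.9 kJ/mol

ΔHf° = 1·ΔHsub + 1·(ΣIE) + 1/2·D(F2) + 1·EA + U
-616.0 = 1·(+159.3) + 1·(+520.2) + 1/2·(+158.8) + 1·(-328.0) + U
U = -616.0 − (+430.9) = -1046.9 kJ/mol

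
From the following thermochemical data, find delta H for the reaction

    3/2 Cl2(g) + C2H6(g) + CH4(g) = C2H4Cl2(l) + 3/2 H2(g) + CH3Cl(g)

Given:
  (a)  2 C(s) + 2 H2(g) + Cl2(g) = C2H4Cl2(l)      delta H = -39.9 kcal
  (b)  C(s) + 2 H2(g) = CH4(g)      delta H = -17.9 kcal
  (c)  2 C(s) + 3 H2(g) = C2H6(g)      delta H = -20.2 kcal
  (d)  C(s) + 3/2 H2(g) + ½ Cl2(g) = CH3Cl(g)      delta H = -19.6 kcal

delta H = -21.4 kcal

(a) as written: -39.9 kcal
(b) reversed: +17.9 kcal
(c) reversed: +20.2 kcal
(d) as written: -19.6 kcal
delta H = (1)·(-39.9) + (-1)·(-17.9) + (-1)·(-20.2) + (1)·(-19.6) = -21.4 kcal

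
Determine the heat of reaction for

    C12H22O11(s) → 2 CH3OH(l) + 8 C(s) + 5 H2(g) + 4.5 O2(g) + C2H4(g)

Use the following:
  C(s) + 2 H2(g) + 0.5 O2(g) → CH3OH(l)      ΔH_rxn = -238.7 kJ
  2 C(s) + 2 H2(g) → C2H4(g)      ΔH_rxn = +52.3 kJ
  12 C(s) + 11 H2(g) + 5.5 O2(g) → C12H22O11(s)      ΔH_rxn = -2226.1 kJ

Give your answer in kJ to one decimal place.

ΔH_rxn = 1801.0 kJ

equation 1 × 2: (2)·(-238.7) = -477.4 kJ
equation 2 as written: +52.3 kJ
equation 3 reversed: +2226.1 kJ
ΔH_rxn = (2)·(-238.7) + (1)·(+52.3) + (-1)·(-2226.1) = 1801.0 kJ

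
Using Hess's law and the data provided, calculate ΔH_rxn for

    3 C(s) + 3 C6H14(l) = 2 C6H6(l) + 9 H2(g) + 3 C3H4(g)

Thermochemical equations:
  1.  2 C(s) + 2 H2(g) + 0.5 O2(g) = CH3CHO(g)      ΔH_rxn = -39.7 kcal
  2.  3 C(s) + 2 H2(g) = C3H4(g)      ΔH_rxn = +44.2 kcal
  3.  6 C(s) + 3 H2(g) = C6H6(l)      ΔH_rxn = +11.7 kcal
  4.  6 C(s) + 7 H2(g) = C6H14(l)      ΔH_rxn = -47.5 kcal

eq. 1: not needed.
eq. 2 × 3: (3)·(+44.2) = +132.6 kcal
eq. 3 × 2: (2)·(+11.7) = +23.4 kcal
eq. 4 reversed and × 3: (-3)·(-47.5) = +142.5 kcal
By Hess's law, ΔH_rxn = (3)·(+44.2) + (2)·(+11.7) + (-3)·(-47.5) = 298.5 kcal

ΔH_rxn = 298.5 kcal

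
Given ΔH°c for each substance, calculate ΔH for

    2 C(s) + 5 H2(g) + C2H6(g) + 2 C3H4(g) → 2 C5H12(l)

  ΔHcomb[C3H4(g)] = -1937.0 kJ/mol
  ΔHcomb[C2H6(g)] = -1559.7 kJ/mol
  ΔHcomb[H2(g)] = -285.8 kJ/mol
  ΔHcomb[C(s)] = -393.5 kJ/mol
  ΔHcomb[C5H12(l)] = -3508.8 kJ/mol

Using ΔH = Σ nΔHc°(reactants) − Σ nΔHc°(products):
= [2·(-393.5) + 5·(-285.8) + 1·(-1559.7) + 2·(-1937.0)] − [2·(-3508.8)]
= -632.1 kJ/mol

ΔH = -632.1 kJ/mol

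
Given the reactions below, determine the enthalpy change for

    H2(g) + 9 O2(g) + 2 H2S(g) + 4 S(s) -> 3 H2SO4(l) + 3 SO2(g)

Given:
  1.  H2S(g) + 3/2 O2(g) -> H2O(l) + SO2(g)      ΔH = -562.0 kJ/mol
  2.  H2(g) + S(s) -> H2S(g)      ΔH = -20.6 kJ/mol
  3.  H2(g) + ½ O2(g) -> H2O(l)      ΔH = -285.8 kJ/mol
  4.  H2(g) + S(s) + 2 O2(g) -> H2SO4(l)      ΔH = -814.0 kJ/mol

eq. 1 × 3 (scale by 3 for the 3 SO2(g)): (3)·(-562.0) = -1686.0 kJ/mol
eq. 2 as written: -20.6 kJ/mol
eq. 3 reversed and × 3: (-3)·(-285.8) = +857.4 kJ/mol
eq. 4 × 3 (scale by 3 for the 3 H2SO4(l)): (3)·(-814.0) = -2442.0 kJ/mol
By Hess's law, ΔH = (-1686.0) + (-20.6) + (+857.4) + (-2442.0) = -3291.2 kJ/mol

ΔH = -3291.2 kJ/mol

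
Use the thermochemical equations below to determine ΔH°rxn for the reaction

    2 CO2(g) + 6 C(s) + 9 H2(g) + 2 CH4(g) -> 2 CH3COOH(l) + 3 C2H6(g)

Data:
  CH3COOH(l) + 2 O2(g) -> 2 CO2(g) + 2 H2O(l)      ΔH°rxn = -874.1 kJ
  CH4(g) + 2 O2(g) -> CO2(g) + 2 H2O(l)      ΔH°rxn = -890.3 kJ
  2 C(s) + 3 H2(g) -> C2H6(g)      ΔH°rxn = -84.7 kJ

ΔH°rxn = -286.5 kJ

equation 1 reversed and × 2 (CH3COOH(l) must end up as a product; scale by 2 for the 2 CH3COOH(l)): (-2)·(-874.1) = +1748.2 kJ
equation 2 × 2 (scale by 2 for the 2 CH4(g)): (2)·(-890.3) = -1780.6 kJ
equation 3 × 3 (×3 to match 3 C2H6(g) in the target): (3)·(-84.7) = -254.1 kJ
ΔH°rxn = (-2)·(-874.1) + (2)·(-890.3) + (3)·(-84.7) = -286.5 kJ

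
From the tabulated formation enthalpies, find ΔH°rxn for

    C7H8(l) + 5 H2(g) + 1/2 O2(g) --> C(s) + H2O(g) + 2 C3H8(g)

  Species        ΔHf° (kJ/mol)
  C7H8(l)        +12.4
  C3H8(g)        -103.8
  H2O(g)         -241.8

ΔH°rxn = Σ nΔHf°(products) − Σ nΔHf°(reactants).
Products: 1·(+0.0) + 1·(-241.8) + 2·(-103.8) = -449.4
Reactants: 1·(+12.4) + 5·(+0.0) + 1/2·(+0.0) = +12.4
ΔH°rxn = (-449.4) − (+12.4) = -461.8 kJ/mol

ΔH°rxn = -461.8 kJ/mol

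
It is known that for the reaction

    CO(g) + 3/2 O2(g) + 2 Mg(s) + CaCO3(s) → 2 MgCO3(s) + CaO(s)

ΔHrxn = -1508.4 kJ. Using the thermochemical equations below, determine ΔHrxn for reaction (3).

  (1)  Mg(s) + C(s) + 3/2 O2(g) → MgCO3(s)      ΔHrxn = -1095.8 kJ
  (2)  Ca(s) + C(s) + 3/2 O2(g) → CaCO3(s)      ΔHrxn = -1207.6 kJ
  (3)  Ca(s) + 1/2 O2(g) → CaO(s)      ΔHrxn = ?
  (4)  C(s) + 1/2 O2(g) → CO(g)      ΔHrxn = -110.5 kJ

ΔHrxn = -634.9 kJ

(1) × 2: (2)·(-1095.8) = -2191.6 kJ
(2) reversed: +1207.6 kJ
(3) as written: contributes x
(4) reversed: +110.5 kJ
-1508.4 = (-2191.6) + (+1207.6) + (+110.5) + x
x = (-1508.4 − (-873.5)) / (1) = -634.9 kJ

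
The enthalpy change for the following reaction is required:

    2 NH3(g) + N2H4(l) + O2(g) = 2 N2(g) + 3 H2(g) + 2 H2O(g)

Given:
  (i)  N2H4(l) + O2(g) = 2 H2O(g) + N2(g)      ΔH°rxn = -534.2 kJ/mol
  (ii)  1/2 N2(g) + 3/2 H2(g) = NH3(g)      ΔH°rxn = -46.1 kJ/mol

(i) as written (N2H4(l) already on the reactant side): -534.2 kJ/mol
(ii) reversed and × 2 (NH3(g) must end up as a reactant; scale by 2 for the 2 NH3(g)): (-2)·(-46.1) = +92.2 kJ/mol
ΔH°rxn = (-534.2) + (+92.2) = -442.0 kJ/mol

ΔH°rxn = -442.0 kJ/mol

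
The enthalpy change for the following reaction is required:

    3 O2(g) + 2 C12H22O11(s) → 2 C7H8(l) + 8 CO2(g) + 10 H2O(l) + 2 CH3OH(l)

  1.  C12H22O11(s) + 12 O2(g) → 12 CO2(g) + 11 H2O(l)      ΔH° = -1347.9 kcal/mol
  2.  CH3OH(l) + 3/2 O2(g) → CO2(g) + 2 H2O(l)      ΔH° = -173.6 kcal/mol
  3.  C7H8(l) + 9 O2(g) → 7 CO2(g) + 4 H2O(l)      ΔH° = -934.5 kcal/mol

eq. 1 × 2: (2)·(-1347.9) = -2695.8 kcal/mol
eq. 2 reversed and × 2: (-2)·(-173.6) = +347.2 kcal/mol
eq. 3 reversed and × 2: (-2)·(-934.5) = +1869.0 kcal/mol
Since enthalpy is a state function, ΔH° = (-2695.8) + (+347.2) + (+1869.0) = -479.6 kcal/mol

ΔH° = -479.6 kcal/mol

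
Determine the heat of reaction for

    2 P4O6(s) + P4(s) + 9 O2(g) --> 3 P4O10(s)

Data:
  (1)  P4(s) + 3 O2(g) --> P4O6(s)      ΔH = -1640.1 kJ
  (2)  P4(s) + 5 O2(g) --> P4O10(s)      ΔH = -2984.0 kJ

ΔH = -5671.8 kJ

(1) reversed and × 2: (-2)·(-1640.1) = +3280.2 kJ
(2) × 3: (3)·(-2984.0) = -8952.0 kJ
ΔH = (+3280.2) + (-8952.0) = -5671.8 kJ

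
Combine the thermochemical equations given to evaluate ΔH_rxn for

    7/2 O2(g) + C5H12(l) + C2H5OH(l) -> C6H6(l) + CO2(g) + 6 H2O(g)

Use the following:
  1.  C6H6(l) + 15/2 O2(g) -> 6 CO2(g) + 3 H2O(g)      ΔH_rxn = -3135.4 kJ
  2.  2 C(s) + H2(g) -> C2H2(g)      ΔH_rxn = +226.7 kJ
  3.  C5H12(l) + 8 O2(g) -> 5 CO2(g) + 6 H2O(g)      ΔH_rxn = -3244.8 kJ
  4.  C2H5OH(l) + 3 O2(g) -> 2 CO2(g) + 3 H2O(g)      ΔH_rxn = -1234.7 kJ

eq. 1 reversed (reverse to put C6H6(l) on the product side): +3135.4 kJ
eq. 2: not needed (C2H2(g) appears nowhere else).
eq. 3 as written (C5H12(l) already on the reactant side): -3244.8 kJ
eq. 4 as written (C2H5OH(l) already on the reactant side): -1234.7 kJ
Combining the equations, ΔH_rxn = (+3135.4) + (-3244.8) + (-1234.7) = -1344.1 kJ

ΔH_rxn = -1344.1 kJ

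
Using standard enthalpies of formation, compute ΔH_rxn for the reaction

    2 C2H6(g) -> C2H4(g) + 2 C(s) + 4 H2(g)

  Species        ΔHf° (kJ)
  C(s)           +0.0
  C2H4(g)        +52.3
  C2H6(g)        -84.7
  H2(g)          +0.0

ΔH_rxn = 221.7 kJ

Products: 1·(+52.3) + 2·(+0.0) + 4·(+0.0) = +52.3
Reactants: 2·(-84.7) = -169.4
ΔH_rxn = (+52.3) − (-169.4) = 221.7 kJ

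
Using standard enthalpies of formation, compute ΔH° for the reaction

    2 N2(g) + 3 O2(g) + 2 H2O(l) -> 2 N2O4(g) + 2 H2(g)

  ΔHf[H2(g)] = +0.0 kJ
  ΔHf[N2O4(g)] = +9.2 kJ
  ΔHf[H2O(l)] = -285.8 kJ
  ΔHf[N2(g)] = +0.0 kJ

ΔH° = 590.0 kJ

Products: 2·(+9.2) + 2·(+0.0) = +18.4
Reactants: 2·(+0.0) + 3·(+0.0) + 2·(-285.8) = -571.6
ΔH° = (+18.4) − (-571.6) = 590.0 kJ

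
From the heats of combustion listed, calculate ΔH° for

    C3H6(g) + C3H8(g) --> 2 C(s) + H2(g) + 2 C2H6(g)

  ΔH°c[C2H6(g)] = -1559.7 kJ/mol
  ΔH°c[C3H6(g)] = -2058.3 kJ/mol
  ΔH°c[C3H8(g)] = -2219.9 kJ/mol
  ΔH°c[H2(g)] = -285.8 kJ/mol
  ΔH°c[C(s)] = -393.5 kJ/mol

ΔH° = -86.0 kJ/mol

With combustion enthalpies, reactants minus products:
= [1·(-2058.3) + 1·(-2219.9)] − [2·(-393.5) + 1·(-285.8) + 2·(-1559.7)]
= -86.0 kJ/mol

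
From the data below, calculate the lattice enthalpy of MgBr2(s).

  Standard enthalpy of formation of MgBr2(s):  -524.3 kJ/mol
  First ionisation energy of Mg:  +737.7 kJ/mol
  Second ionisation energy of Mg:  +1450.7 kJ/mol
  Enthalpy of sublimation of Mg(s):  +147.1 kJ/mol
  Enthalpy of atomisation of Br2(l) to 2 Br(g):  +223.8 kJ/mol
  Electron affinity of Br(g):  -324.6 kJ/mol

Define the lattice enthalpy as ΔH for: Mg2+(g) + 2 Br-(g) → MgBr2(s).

U = -2434.4 kJ/mol

ΔHf° = 1·ΔHsub + 1·(ΣIE) + 1·D(Br2) + 2·EA + U
-524.3 = 1·(+147.1) + 1·(+2188.4) + 1·(+223.8) + 2·(-324.6) + U
U = -524.3 − (+1910.1) = -2434.4 kJ/mol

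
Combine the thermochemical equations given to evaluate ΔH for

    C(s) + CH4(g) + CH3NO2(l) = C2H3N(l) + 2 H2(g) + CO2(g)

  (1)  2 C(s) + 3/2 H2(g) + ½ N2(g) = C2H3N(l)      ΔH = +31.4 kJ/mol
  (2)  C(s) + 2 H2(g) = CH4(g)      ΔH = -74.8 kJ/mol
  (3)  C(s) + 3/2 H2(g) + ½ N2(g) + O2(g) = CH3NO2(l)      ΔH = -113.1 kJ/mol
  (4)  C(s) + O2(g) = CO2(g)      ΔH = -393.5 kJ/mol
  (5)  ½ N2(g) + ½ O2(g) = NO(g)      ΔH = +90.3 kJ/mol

(1) as written (C2H3N(l) already on the product side): +31.4 kJ/mol
(2) reversed (CH4(g) must end up as a reactant): +74.8 kJ/mol
(3) reversed (CH3NO2(l) must end up as a reactant): +113.1 kJ/mol
(4) as written (CO2(g) already on the product side): -393.5 kJ/mol
(5): not needed (NO(g) appears nowhere else).
ΔH = (1)·(+31.4) + (-1)·(-74.8) + (-1)·(-113.1) + (1)·(-393.5) = -174.2 kJ/mol

ΔH = -174.2 kJ/mol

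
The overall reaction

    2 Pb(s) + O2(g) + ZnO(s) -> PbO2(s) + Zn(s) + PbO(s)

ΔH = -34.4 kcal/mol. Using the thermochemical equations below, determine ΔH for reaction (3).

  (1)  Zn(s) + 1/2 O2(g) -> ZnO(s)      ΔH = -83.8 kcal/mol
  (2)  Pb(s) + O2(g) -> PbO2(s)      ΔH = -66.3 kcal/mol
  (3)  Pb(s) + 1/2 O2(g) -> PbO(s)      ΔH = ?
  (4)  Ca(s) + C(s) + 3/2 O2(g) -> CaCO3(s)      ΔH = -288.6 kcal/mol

ΔH = -51.9 kcal/mol

(1) reversed: +83.8 kcal/mol
(2) as written: -66.3 kcal/mol
(3) as written: contributes x
(4): not needed.
-34.4 = (+83.8) + (-66.3) + x
x = (-34.4 − (+17.5)) / (1) = -51.9 kcal/mol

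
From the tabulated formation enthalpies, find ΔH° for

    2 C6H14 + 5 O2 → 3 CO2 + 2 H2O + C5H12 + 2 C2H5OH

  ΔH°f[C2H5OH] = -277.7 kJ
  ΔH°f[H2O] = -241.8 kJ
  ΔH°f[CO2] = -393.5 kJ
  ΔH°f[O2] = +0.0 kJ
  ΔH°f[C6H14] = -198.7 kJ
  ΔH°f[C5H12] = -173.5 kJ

ΔH° = -1995.6 kJ

Products: 3·(-393.5) + 2·(-241.8) + 1·(-173.5) + 2·(-277.7) = -2393.0
Reactants: 2·(-198.7) + 5·(+0.0) = -397.4
ΔH° = (-2393.0) − (-397.4) = -1995.6 kJ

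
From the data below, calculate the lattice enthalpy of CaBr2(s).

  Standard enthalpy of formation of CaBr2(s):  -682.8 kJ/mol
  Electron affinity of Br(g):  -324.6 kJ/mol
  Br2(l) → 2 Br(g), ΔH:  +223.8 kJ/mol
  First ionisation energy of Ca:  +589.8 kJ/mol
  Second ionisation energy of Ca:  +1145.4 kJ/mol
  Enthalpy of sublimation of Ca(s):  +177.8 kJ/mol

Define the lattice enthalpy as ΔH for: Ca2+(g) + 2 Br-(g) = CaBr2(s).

ΔHf° = 1·ΔHsub + 1·(ΣIE) + 1·D(Br2) + 2·EA + U
-682.8 = 1·(+177.8) + 1·(+1735.2) + 1·(+223.8) + 2·(-324.6) + U
U = -682.8 − (+1487.6) = -2170.4 kJ/mol

U = -2170.4 kJ/mol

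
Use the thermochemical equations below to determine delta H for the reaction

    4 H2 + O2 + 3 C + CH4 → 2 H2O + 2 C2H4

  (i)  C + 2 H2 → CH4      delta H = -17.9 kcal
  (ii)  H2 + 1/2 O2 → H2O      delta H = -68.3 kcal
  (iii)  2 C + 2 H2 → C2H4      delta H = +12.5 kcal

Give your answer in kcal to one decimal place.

(i) reversed (CH4 must end up as a reactant): +17.9 kcal
(ii) × 2 (scale by 2 for the 2 H2O): (2)·(-68.3) = -136.6 kcal
(iii) × 2 (×2 to match 2 C2H4 in the target): (2)·(+12.5) = +25.0 kcal
Combining the equations, delta H = (-1)·(-17.9) + (2)·(-68.3) + (2)·(+12.5) = -93.7 kcal

delta H = -93.7 kcal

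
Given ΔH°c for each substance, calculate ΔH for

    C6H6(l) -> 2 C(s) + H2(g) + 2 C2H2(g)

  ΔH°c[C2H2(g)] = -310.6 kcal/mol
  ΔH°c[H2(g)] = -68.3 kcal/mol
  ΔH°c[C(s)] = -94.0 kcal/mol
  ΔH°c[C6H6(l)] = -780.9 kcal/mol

With combustion enthalpies, reactants minus products:
= [1·(-780.9)] − [2·(-94.0) + 1·(-68.3) + 2·(-310.6)]
= 96.6 kcal/mol

ΔH = 96.6 kcal/mol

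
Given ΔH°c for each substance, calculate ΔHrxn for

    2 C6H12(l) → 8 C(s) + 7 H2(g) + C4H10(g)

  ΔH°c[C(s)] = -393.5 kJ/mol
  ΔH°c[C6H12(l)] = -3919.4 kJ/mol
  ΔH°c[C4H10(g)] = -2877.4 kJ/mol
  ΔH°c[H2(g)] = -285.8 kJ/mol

Using ΔH = Σ nΔHc°(reactants) − Σ nΔHc°(products):
= [2·(-3919.4)] − [8·(-393.5) + 7·(-285.8) + 1·(-2877.4)]
= 187.2 kJ/mol

ΔHrxn = 187.2 kJ/mol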